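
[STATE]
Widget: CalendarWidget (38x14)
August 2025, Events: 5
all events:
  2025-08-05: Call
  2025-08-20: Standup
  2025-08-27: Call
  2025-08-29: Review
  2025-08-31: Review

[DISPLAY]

             August 2025              
Mo Tu We Th Fr Sa Su                  
             1  2  3                  
 4  5*  6  7  8  9 10                 
11 12 13 14 15 16 17                  
18 19 20* 21 22 23 24                 
25 26 27* 28 29* 30 31*               
                                      
                                      
                                      
                                      
                                      
                                      
                                      


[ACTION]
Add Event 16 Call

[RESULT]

             August 2025              
Mo Tu We Th Fr Sa Su                  
             1  2  3                  
 4  5*  6  7  8  9 10                 
11 12 13 14 15 16* 17                 
18 19 20* 21 22 23 24                 
25 26 27* 28 29* 30 31*               
                                      
                                      
                                      
                                      
                                      
                                      
                                      


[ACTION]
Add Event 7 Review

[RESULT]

             August 2025              
Mo Tu We Th Fr Sa Su                  
             1  2  3                  
 4  5*  6  7*  8  9 10                
11 12 13 14 15 16* 17                 
18 19 20* 21 22 23 24                 
25 26 27* 28 29* 30 31*               
                                      
                                      
                                      
                                      
                                      
                                      
                                      


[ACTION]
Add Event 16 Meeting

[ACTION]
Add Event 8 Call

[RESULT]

             August 2025              
Mo Tu We Th Fr Sa Su                  
             1  2  3                  
 4  5*  6  7*  8*  9 10               
11 12 13 14 15 16* 17                 
18 19 20* 21 22 23 24                 
25 26 27* 28 29* 30 31*               
                                      
                                      
                                      
                                      
                                      
                                      
                                      


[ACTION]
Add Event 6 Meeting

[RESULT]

             August 2025              
Mo Tu We Th Fr Sa Su                  
             1  2  3                  
 4  5*  6*  7*  8*  9 10              
11 12 13 14 15 16* 17                 
18 19 20* 21 22 23 24                 
25 26 27* 28 29* 30 31*               
                                      
                                      
                                      
                                      
                                      
                                      
                                      


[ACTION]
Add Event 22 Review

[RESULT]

             August 2025              
Mo Tu We Th Fr Sa Su                  
             1  2  3                  
 4  5*  6*  7*  8*  9 10              
11 12 13 14 15 16* 17                 
18 19 20* 21 22* 23 24                
25 26 27* 28 29* 30 31*               
                                      
                                      
                                      
                                      
                                      
                                      
                                      


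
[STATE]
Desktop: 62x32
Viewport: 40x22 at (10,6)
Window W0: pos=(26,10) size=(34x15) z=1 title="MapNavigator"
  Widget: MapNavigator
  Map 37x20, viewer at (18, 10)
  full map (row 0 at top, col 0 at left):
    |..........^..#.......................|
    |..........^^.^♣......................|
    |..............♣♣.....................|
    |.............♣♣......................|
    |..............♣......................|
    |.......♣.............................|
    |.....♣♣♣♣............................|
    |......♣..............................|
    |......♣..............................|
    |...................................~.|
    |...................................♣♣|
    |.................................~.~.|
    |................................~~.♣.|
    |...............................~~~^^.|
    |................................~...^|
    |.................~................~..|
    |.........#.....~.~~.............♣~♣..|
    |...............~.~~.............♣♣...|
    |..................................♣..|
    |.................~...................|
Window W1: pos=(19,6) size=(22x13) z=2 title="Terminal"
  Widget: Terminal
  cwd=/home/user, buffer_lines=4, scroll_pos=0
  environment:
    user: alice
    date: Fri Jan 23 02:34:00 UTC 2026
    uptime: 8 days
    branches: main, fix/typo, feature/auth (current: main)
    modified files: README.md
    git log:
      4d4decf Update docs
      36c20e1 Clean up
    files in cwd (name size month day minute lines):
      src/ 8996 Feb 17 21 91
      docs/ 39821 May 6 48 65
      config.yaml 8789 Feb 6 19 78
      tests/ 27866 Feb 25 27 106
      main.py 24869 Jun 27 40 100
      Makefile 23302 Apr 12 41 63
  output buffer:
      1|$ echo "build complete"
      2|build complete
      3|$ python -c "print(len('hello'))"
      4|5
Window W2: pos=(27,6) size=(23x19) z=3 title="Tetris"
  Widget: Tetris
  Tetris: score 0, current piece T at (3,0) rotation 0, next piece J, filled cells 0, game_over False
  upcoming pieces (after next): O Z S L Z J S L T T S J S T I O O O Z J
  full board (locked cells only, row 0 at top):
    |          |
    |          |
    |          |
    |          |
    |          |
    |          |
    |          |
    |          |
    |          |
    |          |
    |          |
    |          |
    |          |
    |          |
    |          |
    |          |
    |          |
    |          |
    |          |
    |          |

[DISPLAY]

         ┏━━━━━━━┏━━━━━━━━━━━━━━━━━━━━━┓
         ┃ Termin┃ Tetris              ┃
         ┠───────┠─────────────────────┨
         ┃$ echo ┃          │Next:     ┃
         ┃build c┃          │█         ┃
         ┃$ pytho┃          │███       ┃
         ┃5      ┃          │          ┃
         ┃$ █    ┃          │          ┃
         ┃       ┃          │          ┃
         ┃       ┃          │Score:    ┃
         ┃       ┃          │0         ┃
         ┃       ┃          │          ┃
         ┗━━━━━━━┃          │          ┃
                ┃┃          │          ┃
                ┃┃          │          ┃
                ┃┃          │          ┃
                ┃┃          │          ┃
                ┃┃          │          ┃
                ┗┗━━━━━━━━━━━━━━━━━━━━━┛
                                        
                                        
                                        


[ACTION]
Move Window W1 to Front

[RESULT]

         ┏━━━━━━━━━━━━━━━━━━━━┓━━━━━━━━┓
         ┃ Terminal           ┃        ┃
         ┠────────────────────┨────────┨
         ┃$ echo "build comple┃xt:     ┃
         ┃build complete      ┃        ┃
         ┃$ python -c "print(l┃█       ┃
         ┃5                   ┃        ┃
         ┃$ █                 ┃        ┃
         ┃                    ┃        ┃
         ┃                    ┃ore:    ┃
         ┃                    ┃        ┃
         ┃                    ┃        ┃
         ┗━━━━━━━━━━━━━━━━━━━━┛        ┃
                ┃┃          │          ┃
                ┃┃          │          ┃
                ┃┃          │          ┃
                ┃┃          │          ┃
                ┃┃          │          ┃
                ┗┗━━━━━━━━━━━━━━━━━━━━━┛
                                        
                                        
                                        


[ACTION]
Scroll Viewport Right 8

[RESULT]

 ┏━━━━━━━━━━━━━━━━━━━━┓━━━━━━━━┓        
 ┃ Terminal           ┃        ┃        
 ┠────────────────────┨────────┨        
 ┃$ echo "build comple┃xt:     ┃        
 ┃build complete      ┃        ┃━━━━━━━━
 ┃$ python -c "print(l┃█       ┃        
 ┃5                   ┃        ┃────────
 ┃$ █                 ┃        ┃........
 ┃                    ┃        ┃........
 ┃                    ┃ore:    ┃........
 ┃                    ┃        ┃........
 ┃                    ┃        ┃........
 ┗━━━━━━━━━━━━━━━━━━━━┛        ┃........
        ┃┃          │          ┃........
        ┃┃          │          ┃.......~
        ┃┃          │          ┃......~~
        ┃┃          │          ┃.......~
        ┃┃          │          ┃........
        ┗┗━━━━━━━━━━━━━━━━━━━━━┛━━━━━━━━
                                        
                                        
                                        


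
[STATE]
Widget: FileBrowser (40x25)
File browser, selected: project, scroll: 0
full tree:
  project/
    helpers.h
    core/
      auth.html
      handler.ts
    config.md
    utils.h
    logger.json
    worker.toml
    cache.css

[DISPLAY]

> [-] project/                          
    helpers.h                           
    [+] core/                           
    config.md                           
    utils.h                             
    logger.json                         
    worker.toml                         
    cache.css                           
                                        
                                        
                                        
                                        
                                        
                                        
                                        
                                        
                                        
                                        
                                        
                                        
                                        
                                        
                                        
                                        
                                        


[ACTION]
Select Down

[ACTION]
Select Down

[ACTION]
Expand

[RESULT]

  [-] project/                          
    helpers.h                           
  > [-] core/                           
      auth.html                         
      handler.ts                        
    config.md                           
    utils.h                             
    logger.json                         
    worker.toml                         
    cache.css                           
                                        
                                        
                                        
                                        
                                        
                                        
                                        
                                        
                                        
                                        
                                        
                                        
                                        
                                        
                                        


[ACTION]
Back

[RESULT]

> [+] project/                          
                                        
                                        
                                        
                                        
                                        
                                        
                                        
                                        
                                        
                                        
                                        
                                        
                                        
                                        
                                        
                                        
                                        
                                        
                                        
                                        
                                        
                                        
                                        
                                        


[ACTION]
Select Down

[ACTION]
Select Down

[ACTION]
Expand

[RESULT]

> [-] project/                          
    helpers.h                           
    [-] core/                           
      auth.html                         
      handler.ts                        
    config.md                           
    utils.h                             
    logger.json                         
    worker.toml                         
    cache.css                           
                                        
                                        
                                        
                                        
                                        
                                        
                                        
                                        
                                        
                                        
                                        
                                        
                                        
                                        
                                        


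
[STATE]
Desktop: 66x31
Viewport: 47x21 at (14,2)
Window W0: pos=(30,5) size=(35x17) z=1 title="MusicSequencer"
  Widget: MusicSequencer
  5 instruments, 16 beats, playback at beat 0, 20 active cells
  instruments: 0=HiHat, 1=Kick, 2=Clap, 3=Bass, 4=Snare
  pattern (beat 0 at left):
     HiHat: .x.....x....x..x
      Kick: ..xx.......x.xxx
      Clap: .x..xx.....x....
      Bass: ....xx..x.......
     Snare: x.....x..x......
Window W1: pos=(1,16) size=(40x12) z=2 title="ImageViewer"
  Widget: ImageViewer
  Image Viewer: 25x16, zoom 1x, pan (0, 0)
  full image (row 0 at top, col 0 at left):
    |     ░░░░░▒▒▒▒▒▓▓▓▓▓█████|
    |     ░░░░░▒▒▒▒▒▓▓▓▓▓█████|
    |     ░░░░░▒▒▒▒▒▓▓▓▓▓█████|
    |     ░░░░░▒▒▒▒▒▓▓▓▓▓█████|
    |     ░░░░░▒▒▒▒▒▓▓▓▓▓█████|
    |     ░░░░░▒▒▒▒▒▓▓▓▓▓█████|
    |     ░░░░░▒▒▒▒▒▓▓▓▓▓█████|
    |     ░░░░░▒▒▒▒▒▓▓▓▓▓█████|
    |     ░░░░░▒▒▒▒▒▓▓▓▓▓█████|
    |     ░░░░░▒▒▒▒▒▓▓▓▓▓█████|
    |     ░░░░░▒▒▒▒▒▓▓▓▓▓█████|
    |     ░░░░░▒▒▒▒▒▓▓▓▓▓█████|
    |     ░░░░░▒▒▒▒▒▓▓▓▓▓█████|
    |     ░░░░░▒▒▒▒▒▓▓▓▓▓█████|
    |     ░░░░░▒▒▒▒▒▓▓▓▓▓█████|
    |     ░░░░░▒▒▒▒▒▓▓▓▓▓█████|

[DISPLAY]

                                               
                                               
                                               
                ┏━━━━━━━━━━━━━━━━━━━━━━━━━━━━━━
                ┃ MusicSequencer               
                ┠──────────────────────────────
                ┃      ▼123456789012345        
                ┃ HiHat·█·····█····█··█        
                ┃  Kick··██·······█·███        
                ┃  Clap·█··██·····█····        
                ┃  Bass····██··█·······        
                ┃ Snare█·····█··█······        
                ┃                              
                ┃                              
━━━━━━━━━━━━━━━━━━━━━━━━━━┓                    
                          ┃                    
──────────────────────────┨                    
▒▒▒▓▓▓▓▓█████             ┃                    
▒▒▒▓▓▓▓▓█████             ┃                    
▒▒▒▓▓▓▓▓█████             ┃━━━━━━━━━━━━━━━━━━━━
▒▒▒▓▓▓▓▓█████             ┃                    


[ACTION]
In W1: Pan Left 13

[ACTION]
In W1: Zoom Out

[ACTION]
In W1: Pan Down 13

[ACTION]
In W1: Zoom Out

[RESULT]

                                               
                                               
                                               
                ┏━━━━━━━━━━━━━━━━━━━━━━━━━━━━━━
                ┃ MusicSequencer               
                ┠──────────────────────────────
                ┃      ▼123456789012345        
                ┃ HiHat·█·····█····█··█        
                ┃  Kick··██·······█·███        
                ┃  Clap·█··██·····█····        
                ┃  Bass····██··█·······        
                ┃ Snare█·····█··█······        
                ┃                              
                ┃                              
━━━━━━━━━━━━━━━━━━━━━━━━━━┓                    
                          ┃                    
──────────────────────────┨                    
▒▒▒▓▓▓▓▓█████             ┃                    
▒▒▒▓▓▓▓▓█████             ┃                    
▒▒▒▓▓▓▓▓█████             ┃━━━━━━━━━━━━━━━━━━━━
                          ┃                    


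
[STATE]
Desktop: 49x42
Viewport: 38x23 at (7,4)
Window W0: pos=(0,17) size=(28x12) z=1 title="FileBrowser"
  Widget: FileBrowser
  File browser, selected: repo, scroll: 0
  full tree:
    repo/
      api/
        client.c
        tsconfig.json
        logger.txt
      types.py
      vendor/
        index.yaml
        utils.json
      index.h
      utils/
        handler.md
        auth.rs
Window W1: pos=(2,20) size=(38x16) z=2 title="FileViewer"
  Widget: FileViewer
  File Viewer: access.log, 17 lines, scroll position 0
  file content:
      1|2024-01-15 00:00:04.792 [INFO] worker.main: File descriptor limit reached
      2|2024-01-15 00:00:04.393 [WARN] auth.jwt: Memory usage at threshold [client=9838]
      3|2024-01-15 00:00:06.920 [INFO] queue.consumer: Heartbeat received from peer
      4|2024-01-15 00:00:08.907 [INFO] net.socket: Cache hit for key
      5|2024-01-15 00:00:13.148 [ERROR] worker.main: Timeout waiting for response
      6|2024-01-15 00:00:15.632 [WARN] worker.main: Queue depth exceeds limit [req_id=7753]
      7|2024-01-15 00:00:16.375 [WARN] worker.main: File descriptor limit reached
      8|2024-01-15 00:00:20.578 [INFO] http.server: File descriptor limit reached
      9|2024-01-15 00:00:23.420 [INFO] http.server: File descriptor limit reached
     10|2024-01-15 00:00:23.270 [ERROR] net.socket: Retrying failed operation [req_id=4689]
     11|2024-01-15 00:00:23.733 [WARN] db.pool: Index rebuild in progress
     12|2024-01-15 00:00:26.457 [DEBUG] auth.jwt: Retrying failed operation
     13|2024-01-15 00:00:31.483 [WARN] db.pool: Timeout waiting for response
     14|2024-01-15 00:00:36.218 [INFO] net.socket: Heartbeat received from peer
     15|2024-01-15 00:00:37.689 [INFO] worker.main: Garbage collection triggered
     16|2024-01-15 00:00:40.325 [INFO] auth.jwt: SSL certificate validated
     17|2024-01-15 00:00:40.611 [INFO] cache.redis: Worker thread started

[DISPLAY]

                                      
                                      
                                      
                                      
                                      
                                      
                                      
                                      
                                      
                                      
                                      
                                      
                                      
━━━━━━━━━━━━━━━━━━━━┓                 
rowser              ┃                 
────────────────────┨                 
━━━━━━━━━━━━━━━━━━━━━━━━━━━━━━━━┓     
eViewer                         ┃     
────────────────────────────────┨     
-01-15 00:00:04.792 [INFO] work▲┃     
-01-15 00:00:04.393 [WARN] auth█┃     
-01-15 00:00:06.920 [INFO] queu░┃     
-01-15 00:00:08.907 [INFO] net.░┃     


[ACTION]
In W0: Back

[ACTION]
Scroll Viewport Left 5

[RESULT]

                                      
                                      
                                      
                                      
                                      
                                      
                                      
                                      
                                      
                                      
                                      
                                      
                                      
━━━━━━━━━━━━━━━━━━━━━━━━━┓            
FileBrowser              ┃            
─────────────────────────┨            
┏━━━━━━━━━━━━━━━━━━━━━━━━━━━━━━━━━━━━┓
┃ FileViewer                         ┃
┠────────────────────────────────────┨
┃2024-01-15 00:00:04.792 [INFO] work▲┃
┃2024-01-15 00:00:04.393 [WARN] auth█┃
┃2024-01-15 00:00:06.920 [INFO] queu░┃
┃2024-01-15 00:00:08.907 [INFO] net.░┃


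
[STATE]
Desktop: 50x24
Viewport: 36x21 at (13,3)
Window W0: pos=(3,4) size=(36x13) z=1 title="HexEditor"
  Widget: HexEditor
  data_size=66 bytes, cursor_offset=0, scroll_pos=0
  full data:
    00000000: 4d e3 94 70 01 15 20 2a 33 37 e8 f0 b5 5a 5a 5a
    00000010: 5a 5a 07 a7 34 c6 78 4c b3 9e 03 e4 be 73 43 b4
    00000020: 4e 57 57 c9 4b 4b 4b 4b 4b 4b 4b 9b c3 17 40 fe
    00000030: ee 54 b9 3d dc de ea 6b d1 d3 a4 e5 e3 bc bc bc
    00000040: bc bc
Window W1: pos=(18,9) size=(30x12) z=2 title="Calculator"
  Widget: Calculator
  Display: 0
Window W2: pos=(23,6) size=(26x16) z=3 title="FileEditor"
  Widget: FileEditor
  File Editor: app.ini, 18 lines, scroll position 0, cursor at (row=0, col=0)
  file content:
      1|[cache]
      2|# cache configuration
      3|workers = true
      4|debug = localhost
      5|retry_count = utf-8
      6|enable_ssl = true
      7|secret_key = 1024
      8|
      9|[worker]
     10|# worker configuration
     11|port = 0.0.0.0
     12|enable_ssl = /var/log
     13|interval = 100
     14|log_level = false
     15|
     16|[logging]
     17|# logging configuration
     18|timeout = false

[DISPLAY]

                                    
━━━━━━━━━━━━━━━━━━━━━━━━━┓          
r                        ┃          
──────────┏━━━━━━━━━━━━━━━━━━━━━━━━┓
 4D e3 94 ┃ FileEditor             ┃
 5a 5a 07 ┠────────────────────────┨
 4e 5┏━━━━┃█cache]                ▲┃
 ee 5┃ Cal┃# cache configuration  █┃
 bc b┠────┃workers = true         ░┃
     ┃    ┃debug = localhost      ░┃
     ┃┌───┃retry_count = utf-8    ░┃
     ┃│ 7 ┃enable_ssl = true      ░┃
     ┃├───┃secret_key = 1024      ░┃
━━━━━┃│ 4 ┃                       ░┃
     ┃├───┃[worker]               ░┃
     ┃│ 1 ┃# worker configuration ░┃
     ┃└───┃port = 0.0.0.0         ░┃
     ┗━━━━┃enable_ssl = /var/log  ▼┃
          ┗━━━━━━━━━━━━━━━━━━━━━━━━┛
                                    
                                    


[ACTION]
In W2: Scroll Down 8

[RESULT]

                                    
━━━━━━━━━━━━━━━━━━━━━━━━━┓          
r                        ┃          
──────────┏━━━━━━━━━━━━━━━━━━━━━━━━┓
 4D e3 94 ┃ FileEditor             ┃
 5a 5a 07 ┠────────────────────────┨
 4e 5┏━━━━┃secret_key = 1024      ▲┃
 ee 5┃ Cal┃                       ░┃
 bc b┠────┃[worker]               ░┃
     ┃    ┃# worker configuration ░┃
     ┃┌───┃port = 0.0.0.0         ░┃
     ┃│ 7 ┃enable_ssl = /var/log  ░┃
     ┃├───┃interval = 100         ░┃
━━━━━┃│ 4 ┃log_level = false      ░┃
     ┃├───┃                       ░┃
     ┃│ 1 ┃[logging]              ░┃
     ┃└───┃# logging configuration█┃
     ┗━━━━┃timeout = false        ▼┃
          ┗━━━━━━━━━━━━━━━━━━━━━━━━┛
                                    
                                    


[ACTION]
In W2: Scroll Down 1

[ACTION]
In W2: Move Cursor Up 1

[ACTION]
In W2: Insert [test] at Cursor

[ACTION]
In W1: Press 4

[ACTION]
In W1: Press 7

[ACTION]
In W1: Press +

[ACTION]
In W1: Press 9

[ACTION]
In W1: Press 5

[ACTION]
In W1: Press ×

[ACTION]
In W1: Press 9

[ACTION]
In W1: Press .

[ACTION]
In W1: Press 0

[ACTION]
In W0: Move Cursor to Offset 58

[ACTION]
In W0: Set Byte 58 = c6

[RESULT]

                                    
━━━━━━━━━━━━━━━━━━━━━━━━━┓          
r                        ┃          
──────────┏━━━━━━━━━━━━━━━━━━━━━━━━┓
 4d e3 94 ┃ FileEditor             ┃
 5a 5a 07 ┠────────────────────────┨
 4e 5┏━━━━┃secret_key = 1024      ▲┃
 ee 5┃ Cal┃                       ░┃
 bc b┠────┃[worker]               ░┃
     ┃    ┃# worker configuration ░┃
     ┃┌───┃port = 0.0.0.0         ░┃
     ┃│ 7 ┃enable_ssl = /var/log  ░┃
     ┃├───┃interval = 100         ░┃
━━━━━┃│ 4 ┃log_level = false      ░┃
     ┃├───┃                       ░┃
     ┃│ 1 ┃[logging]              ░┃
     ┃└───┃# logging configuration█┃
     ┗━━━━┃timeout = false        ▼┃
          ┗━━━━━━━━━━━━━━━━━━━━━━━━┛
                                    
                                    


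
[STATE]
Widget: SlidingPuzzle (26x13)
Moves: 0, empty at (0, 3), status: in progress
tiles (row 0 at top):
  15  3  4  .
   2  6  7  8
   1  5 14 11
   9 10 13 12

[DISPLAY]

┌────┬────┬────┬────┐     
│ 15 │  3 │  4 │    │     
├────┼────┼────┼────┤     
│  2 │  6 │  7 │  8 │     
├────┼────┼────┼────┤     
│  1 │  5 │ 14 │ 11 │     
├────┼────┼────┼────┤     
│  9 │ 10 │ 13 │ 12 │     
└────┴────┴────┴────┘     
Moves: 0                  
                          
                          
                          


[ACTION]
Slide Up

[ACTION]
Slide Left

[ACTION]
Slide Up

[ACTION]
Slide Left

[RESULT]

┌────┬────┬────┬────┐     
│ 15 │  3 │  4 │  8 │     
├────┼────┼────┼────┤     
│  2 │  6 │  7 │ 11 │     
├────┼────┼────┼────┤     
│  1 │  5 │ 14 │    │     
├────┼────┼────┼────┤     
│  9 │ 10 │ 13 │ 12 │     
└────┴────┴────┴────┘     
Moves: 2                  
                          
                          
                          


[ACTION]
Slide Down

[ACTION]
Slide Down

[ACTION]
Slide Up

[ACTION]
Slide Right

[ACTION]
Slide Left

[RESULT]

┌────┬────┬────┬────┐     
│ 15 │  3 │  4 │  8 │     
├────┼────┼────┼────┤     
│  2 │  6 │  7 │    │     
├────┼────┼────┼────┤     
│  1 │  5 │ 14 │ 11 │     
├────┼────┼────┼────┤     
│  9 │ 10 │ 13 │ 12 │     
└────┴────┴────┴────┘     
Moves: 7                  
                          
                          
                          


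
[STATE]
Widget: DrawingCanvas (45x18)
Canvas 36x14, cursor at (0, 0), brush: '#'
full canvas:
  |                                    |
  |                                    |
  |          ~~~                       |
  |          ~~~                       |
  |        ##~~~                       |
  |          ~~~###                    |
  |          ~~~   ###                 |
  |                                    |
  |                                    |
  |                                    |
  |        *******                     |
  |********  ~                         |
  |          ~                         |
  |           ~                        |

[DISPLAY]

+                                            
                                             
          ~~~                                
          ~~~                                
        ##~~~                                
          ~~~###                             
          ~~~   ###                          
                                             
                                             
                                             
        *******                              
********  ~                                  
          ~                                  
           ~                                 
                                             
                                             
                                             
                                             


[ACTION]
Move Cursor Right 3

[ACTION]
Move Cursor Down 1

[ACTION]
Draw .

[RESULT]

                                             
   .                                         
          ~~~                                
          ~~~                                
        ##~~~                                
          ~~~###                             
          ~~~   ###                          
                                             
                                             
                                             
        *******                              
********  ~                                  
          ~                                  
           ~                                 
                                             
                                             
                                             
                                             


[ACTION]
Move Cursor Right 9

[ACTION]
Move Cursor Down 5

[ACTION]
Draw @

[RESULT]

                                             
   .                                         
          ~~~                                
          ~~~                                
        ##~~~                                
          ~~~###                             
          ~~@   ###                          
                                             
                                             
                                             
        *******                              
********  ~                                  
          ~                                  
           ~                                 
                                             
                                             
                                             
                                             


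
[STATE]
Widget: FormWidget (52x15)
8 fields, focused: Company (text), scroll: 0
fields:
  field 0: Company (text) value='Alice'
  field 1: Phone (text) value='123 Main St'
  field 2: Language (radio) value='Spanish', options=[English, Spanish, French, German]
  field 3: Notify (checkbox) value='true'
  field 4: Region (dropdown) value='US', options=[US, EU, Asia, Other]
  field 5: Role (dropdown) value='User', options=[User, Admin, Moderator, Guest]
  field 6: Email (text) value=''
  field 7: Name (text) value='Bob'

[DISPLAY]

> Company:    [Alice                               ]
  Phone:      [123 Main St                         ]
  Language:   ( ) English  (●) Spanish  ( ) French  
  Notify:     [x]                                   
  Region:     [US                                 ▼]
  Role:       [User                               ▼]
  Email:      [                                    ]
  Name:       [Bob                                 ]
                                                    
                                                    
                                                    
                                                    
                                                    
                                                    
                                                    


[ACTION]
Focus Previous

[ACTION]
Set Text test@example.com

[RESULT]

  Company:    [Alice                               ]
  Phone:      [123 Main St                         ]
  Language:   ( ) English  (●) Spanish  ( ) French  
  Notify:     [x]                                   
  Region:     [US                                 ▼]
  Role:       [User                               ▼]
  Email:      [                                    ]
> Name:       [test@example.com                    ]
                                                    
                                                    
                                                    
                                                    
                                                    
                                                    
                                                    


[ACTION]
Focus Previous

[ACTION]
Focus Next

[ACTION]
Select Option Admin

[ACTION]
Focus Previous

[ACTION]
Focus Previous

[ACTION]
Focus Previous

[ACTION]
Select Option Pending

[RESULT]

  Company:    [Alice                               ]
  Phone:      [123 Main St                         ]
  Language:   ( ) English  (●) Spanish  ( ) French  
  Notify:     [x]                                   
> Region:     [US                                 ▼]
  Role:       [User                               ▼]
  Email:      [                                    ]
  Name:       [test@example.com                    ]
                                                    
                                                    
                                                    
                                                    
                                                    
                                                    
                                                    


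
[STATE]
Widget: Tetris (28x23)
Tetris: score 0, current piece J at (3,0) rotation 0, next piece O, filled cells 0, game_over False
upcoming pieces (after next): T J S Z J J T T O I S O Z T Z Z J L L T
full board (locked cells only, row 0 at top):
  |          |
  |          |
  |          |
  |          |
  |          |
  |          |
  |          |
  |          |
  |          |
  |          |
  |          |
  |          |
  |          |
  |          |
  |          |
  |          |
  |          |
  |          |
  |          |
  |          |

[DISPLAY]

   █      │Next:            
   ███    │▓▓               
          │▓▓               
          │                 
          │                 
          │                 
          │Score:           
          │0                
          │                 
          │                 
          │                 
          │                 
          │                 
          │                 
          │                 
          │                 
          │                 
          │                 
          │                 
          │                 
          │                 
          │                 
          │                 


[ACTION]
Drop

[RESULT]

          │Next:            
   █      │▓▓               
   ███    │▓▓               
          │                 
          │                 
          │                 
          │Score:           
          │0                
          │                 
          │                 
          │                 
          │                 
          │                 
          │                 
          │                 
          │                 
          │                 
          │                 
          │                 
          │                 
          │                 
          │                 
          │                 


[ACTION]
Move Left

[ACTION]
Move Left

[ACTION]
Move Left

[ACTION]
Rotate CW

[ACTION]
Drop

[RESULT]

          │Next:            
          │▓▓               
██        │▓▓               
█         │                 
█         │                 
          │                 
          │Score:           
          │0                
          │                 
          │                 
          │                 
          │                 
          │                 
          │                 
          │                 
          │                 
          │                 
          │                 
          │                 
          │                 
          │                 
          │                 
          │                 


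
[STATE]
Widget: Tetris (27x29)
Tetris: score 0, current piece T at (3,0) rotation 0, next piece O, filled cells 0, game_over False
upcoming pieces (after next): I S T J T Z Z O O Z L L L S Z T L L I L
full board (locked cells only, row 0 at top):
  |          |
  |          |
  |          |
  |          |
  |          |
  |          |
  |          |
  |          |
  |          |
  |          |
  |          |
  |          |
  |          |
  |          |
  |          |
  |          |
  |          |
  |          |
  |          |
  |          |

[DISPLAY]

    ▒     │Next:           
   ▒▒▒    │▓▓              
          │▓▓              
          │                
          │                
          │                
          │Score:          
          │0               
          │                
          │                
          │                
          │                
          │                
          │                
          │                
          │                
          │                
          │                
          │                
          │                
          │                
          │                
          │                
          │                
          │                
          │                
          │                
          │                
          │                


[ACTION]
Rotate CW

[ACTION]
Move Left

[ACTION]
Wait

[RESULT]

          │Next:           
  ▒       │▓▓              
  ▒▒      │▓▓              
  ▒       │                
          │                
          │                
          │Score:          
          │0               
          │                
          │                
          │                
          │                
          │                
          │                
          │                
          │                
          │                
          │                
          │                
          │                
          │                
          │                
          │                
          │                
          │                
          │                
          │                
          │                
          │                
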